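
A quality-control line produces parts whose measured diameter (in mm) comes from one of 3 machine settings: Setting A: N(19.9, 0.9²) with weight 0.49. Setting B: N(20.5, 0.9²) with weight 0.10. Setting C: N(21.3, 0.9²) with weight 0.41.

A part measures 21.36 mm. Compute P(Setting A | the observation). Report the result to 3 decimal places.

By Bayes' theorem, P(k | x) = π_k f_k(x) / Σ_j π_j f_j(x).
Normal densities:
  L_A = 0.118911
  L_B = 0.280798
  L_C = 0.442285
Weight by the priors:
  π_A·L_A = 0.49 × 0.118911 = 0.0582664
  π_B·L_B = 0.10 × 0.280798 = 0.0280798
  π_C·L_C = 0.41 × 0.442285 = 0.181337
Normaliser: 0.0582664 + 0.0280798 + 0.181337 = 0.267683
So the posterior for Setting A is 0.0582664 / 0.267683 ≈ 0.218.

0.218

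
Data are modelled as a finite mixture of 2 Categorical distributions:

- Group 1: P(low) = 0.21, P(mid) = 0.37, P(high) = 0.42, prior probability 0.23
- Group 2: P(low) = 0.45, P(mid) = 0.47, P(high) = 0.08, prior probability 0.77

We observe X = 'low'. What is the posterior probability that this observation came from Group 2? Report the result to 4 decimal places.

0.8777

P(component k | x) = π_k·f_k(x) / marginal(x), where marginal(x) = Σ_j π_j·f_j(x).
Evaluate each component's likelihood at the observed value:
  f_1 = 0.21
  f_2 = 0.45
Weight by the priors:
  π_1·f_1 = 0.23 × 0.21 = 0.0483
  π_2·f_2 = 0.77 × 0.45 = 0.3465
Denominator: 0.0483 + 0.3465 = 0.3948
P(Group 2 | x) = 0.3465 / 0.3948 ≈ 0.8777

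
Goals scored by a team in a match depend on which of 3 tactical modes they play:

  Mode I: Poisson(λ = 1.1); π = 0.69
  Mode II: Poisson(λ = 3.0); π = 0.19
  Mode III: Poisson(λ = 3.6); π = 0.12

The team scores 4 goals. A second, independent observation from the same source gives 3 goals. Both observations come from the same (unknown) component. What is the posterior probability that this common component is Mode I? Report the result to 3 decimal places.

0.079

P(component k | x) = w_k·f_k(x) / marginal(x), where marginal(x) = Σ_j w_j·f_j(x).
Since both observations come from the same component, the likelihood for component k is f_k(x₁)·f_k(x₂).
  L_I = [0.0203065] × [0.0738419] = 0.00149947
  L_II = [0.168031] × [0.224042] = 0.037646
  L_III = [0.191222] × [0.212469] = 0.0406289
Unnormalised posteriors:
  w_I·L_I = 0.69 × 0.00149947 = 0.00103464
  w_II·L_II = 0.19 × 0.037646 = 0.00715275
  w_III·L_III = 0.12 × 0.0406289 = 0.00487546
Sum: 0.00103464 + 0.00715275 + 0.00487546 = 0.0130628
So the posterior for Mode I is 0.00103464 / 0.0130628 ≈ 0.079.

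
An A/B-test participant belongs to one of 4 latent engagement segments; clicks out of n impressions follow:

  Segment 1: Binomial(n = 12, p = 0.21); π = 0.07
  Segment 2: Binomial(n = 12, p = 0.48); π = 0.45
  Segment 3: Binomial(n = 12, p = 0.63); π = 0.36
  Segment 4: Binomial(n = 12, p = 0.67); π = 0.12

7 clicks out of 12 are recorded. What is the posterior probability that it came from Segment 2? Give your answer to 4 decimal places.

0.4413

The responsibility of component k is π_k f_k(x) divided by Σ_j π_j f_j(x).
Component likelihoods at x = 7 clicks out of 12:
  L_1 = C(12,7)·0.21^7·0.79^5 = 792·1.80109e-05·0.307706 = 0.0043893
  L_2 = C(12,7)·0.48^7·0.52^5 = 792·0.00587068·0.0380204 = 0.176779
  L_3 = C(12,7)·0.63^7·0.37^5 = 792·0.0393898·0.0069344 = 0.21633
  L_4 = C(12,7)·0.67^7·0.33^5 = 792·0.0606071·0.00391354 = 0.187853
Unnormalised posteriors:
  π_1·L_1 = 0.07 × 0.0043893 = 0.000307251
  π_2·L_2 = 0.45 × 0.176779 = 0.0795505
  π_3·L_3 = 0.36 × 0.21633 = 0.077879
  π_4·L_4 = 0.12 × 0.187853 = 0.0225424
Marginal: 0.000307251 + 0.0795505 + 0.077879 + 0.0225424 = 0.180279
P(Segment 2 | data) ≈ 0.4413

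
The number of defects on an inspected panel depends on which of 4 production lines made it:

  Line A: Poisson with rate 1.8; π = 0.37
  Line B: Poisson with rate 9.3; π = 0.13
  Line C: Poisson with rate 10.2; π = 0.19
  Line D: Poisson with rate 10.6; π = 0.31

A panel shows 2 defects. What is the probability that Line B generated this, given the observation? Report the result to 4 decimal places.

0.0051

P(component k | x) = π_k·f_k(x) / marginal(x), where marginal(x) = Σ_j π_j·f_j(x).
Evaluate each component's likelihood at the observed value:
  f_A = 0.267784
  f_B = 0.00395364
  f_C = 0.0019336
  f_D = 0.00139978
Unnormalised posteriors:
  π_A·f_A = 0.37 × 0.267784 = 0.0990802
  π_B·f_B = 0.13 × 0.00395364 = 0.000513973
  π_C·f_C = 0.19 × 0.0019336 = 0.000367384
  π_D·f_D = 0.31 × 0.00139978 = 0.000433932
Denominator: 0.0990802 + 0.000513973 + 0.000367384 + 0.000433932 = 0.100395
P(Line B | x) ≈ 0.0051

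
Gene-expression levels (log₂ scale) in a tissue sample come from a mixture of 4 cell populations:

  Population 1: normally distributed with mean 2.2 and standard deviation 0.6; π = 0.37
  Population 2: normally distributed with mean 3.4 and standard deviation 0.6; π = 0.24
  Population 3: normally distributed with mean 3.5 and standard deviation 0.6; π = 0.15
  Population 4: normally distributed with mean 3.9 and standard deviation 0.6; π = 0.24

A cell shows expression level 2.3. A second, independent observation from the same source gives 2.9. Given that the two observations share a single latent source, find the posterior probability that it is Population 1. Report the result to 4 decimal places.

The responsibility of component k is w_k f_k(x) divided by Σ_j w_j f_j(x).
Since both observations come from the same component, the likelihood for component k is f_k(x₁)·f_k(x₂).
  p_1 = [0.655733] × [0.336664] = 0.220762
  p_2 = [0.123852] × [0.469853] = 0.0581922
  p_3 = [0.0899849] × [0.403285] = 0.0362895
  p_4 = [0.0189933] × [0.165795] = 0.003149
Unnormalised posteriors:
  w_1·p_1 = 0.37 × 0.220762 = 0.0816819
  w_2·p_2 = 0.24 × 0.0581922 = 0.0139661
  w_3·p_3 = 0.15 × 0.0362895 = 0.00544343
  w_4·p_4 = 0.24 × 0.003149 = 0.00075576
Sum: 0.0816819 + 0.0139661 + 0.00544343 + 0.00075576 = 0.101847
Responsibility of Population 1: 0.0816819 / 0.101847 ≈ 0.8020

0.8020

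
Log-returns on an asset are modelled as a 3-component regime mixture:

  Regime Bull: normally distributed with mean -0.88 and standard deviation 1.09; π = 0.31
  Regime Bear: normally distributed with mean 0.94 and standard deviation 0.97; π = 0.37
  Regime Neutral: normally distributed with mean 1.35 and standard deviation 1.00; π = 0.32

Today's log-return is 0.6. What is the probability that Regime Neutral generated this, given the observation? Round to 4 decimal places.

P(component k | x) = P(Z=k)·f_k(x) / marginal(x), where marginal(x) = Σ_j P(Z=j)·f_j(x).
Evaluate each component's likelihood at the observed value:
  p_Bull = 0.145595
  p_Bear = 0.386776
  p_Neutral = 0.301137
Unnormalised posteriors:
  P(Z=Bull)·p_Bull = 0.31 × 0.145595 = 0.0451346
  P(Z=Bear)·p_Bear = 0.37 × 0.386776 = 0.143107
  P(Z=Neutral)·p_Neutral = 0.32 × 0.301137 = 0.096364
Sum: 0.0451346 + 0.143107 + 0.096364 = 0.284606
Responsibility of Regime Neutral: 0.096364 / 0.284606 ≈ 0.3386

0.3386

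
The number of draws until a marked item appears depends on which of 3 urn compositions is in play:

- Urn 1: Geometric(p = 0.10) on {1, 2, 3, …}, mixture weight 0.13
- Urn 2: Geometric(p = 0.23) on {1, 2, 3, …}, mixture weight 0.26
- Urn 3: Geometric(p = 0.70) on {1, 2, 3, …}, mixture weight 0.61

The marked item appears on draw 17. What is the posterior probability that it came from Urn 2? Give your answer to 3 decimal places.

By Bayes' theorem, P(k | x) = π_k f_k(x) / Σ_j π_j f_j(x).
Component likelihoods at x = 17:
  f_1 = 0.10·(1−0.10)^16 = 0.10·0.185302 = 0.0185302
  f_2 = 0.23·(1−0.23)^16 = 0.23·0.0152704 = 0.0035122
  f_3 = 0.70·(1−0.70)^16 = 0.70·4.30467e-09 = 3.01327e-09
Prior × likelihood for each component:
  π_1·f_1 = 0.13 × 0.0185302 = 0.00240893
  π_2·f_2 = 0.26 × 0.0035122 = 0.000913172
  π_3·f_3 = 0.61 × 3.01327e-09 = 1.83809e-09
Denominator: 0.00240893 + 0.000913172 + 1.83809e-09 = 0.0033221
Responsibility of Urn 2: 0.000913172 / 0.0033221 ≈ 0.275

0.275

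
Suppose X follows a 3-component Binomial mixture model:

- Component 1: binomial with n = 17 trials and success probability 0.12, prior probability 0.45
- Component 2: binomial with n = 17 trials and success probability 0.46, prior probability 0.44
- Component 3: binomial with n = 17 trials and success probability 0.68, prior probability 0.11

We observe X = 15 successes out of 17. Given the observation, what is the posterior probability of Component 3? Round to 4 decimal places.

P(component k | x) = π_k·f_k(x) / marginal(x), where marginal(x) = Σ_j π_j·f_j(x).
Evaluate each component's likelihood at the observed value:
  p_1 = 1.62264e-12
  p_2 = 0.000346493
  p_3 = 0.0428028
Weight by the priors:
  π_1·p_1 = 0.45 × 1.62264e-12 = 7.30189e-13
  π_2·p_2 = 0.44 × 0.000346493 = 0.000152457
  π_3·p_3 = 0.11 × 0.0428028 = 0.00470831
Marginal: 7.30189e-13 + 0.000152457 + 0.00470831 = 0.00486077
So the posterior for Component 3 is 0.00470831 / 0.00486077 ≈ 0.9686.

0.9686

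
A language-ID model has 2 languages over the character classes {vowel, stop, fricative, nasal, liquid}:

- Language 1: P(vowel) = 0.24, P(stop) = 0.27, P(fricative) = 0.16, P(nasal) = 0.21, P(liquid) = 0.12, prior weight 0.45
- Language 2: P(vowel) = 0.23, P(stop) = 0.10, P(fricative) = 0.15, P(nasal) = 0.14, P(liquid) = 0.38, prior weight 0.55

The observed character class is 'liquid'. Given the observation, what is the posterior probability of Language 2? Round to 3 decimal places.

0.795

The responsibility of component k is π_k f_k(x) divided by Σ_j π_j f_j(x).
Evaluate each component's likelihood at the observed value:
  f_1 = P(liquid | comp) = 0.12
  f_2 = P(liquid | comp) = 0.38
Multiply by the mixture weights:
  π_1·f_1 = 0.45 × 0.12 = 0.054
  π_2·f_2 = 0.55 × 0.38 = 0.209
Marginal: 0.054 + 0.209 = 0.263
P(Language 2 | data) ≈ 0.795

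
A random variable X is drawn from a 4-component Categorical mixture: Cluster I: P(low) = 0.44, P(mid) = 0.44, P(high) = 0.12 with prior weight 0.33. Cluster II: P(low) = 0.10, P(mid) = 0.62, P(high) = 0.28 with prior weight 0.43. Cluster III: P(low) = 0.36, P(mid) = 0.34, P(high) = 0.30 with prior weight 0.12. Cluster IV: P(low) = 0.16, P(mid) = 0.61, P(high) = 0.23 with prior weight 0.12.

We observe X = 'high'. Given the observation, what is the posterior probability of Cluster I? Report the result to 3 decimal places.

0.177

P(component k | x) = w_k·f_k(x) / marginal(x), where marginal(x) = Σ_j w_j·f_j(x).
Categorical probabilities:
  L_I = 0.12
  L_II = 0.28
  L_III = 0.3
  L_IV = 0.23
Multiply by the mixture weights:
  w_I·L_I = 0.33 × 0.12 = 0.0396
  w_II·L_II = 0.43 × 0.28 = 0.1204
  w_III·L_III = 0.12 × 0.3 = 0.036
  w_IV·L_IV = 0.12 × 0.23 = 0.0276
Denominator: 0.0396 + 0.1204 + 0.036 + 0.0276 = 0.2236
Responsibility of Cluster I: 0.0396 / 0.2236 ≈ 0.177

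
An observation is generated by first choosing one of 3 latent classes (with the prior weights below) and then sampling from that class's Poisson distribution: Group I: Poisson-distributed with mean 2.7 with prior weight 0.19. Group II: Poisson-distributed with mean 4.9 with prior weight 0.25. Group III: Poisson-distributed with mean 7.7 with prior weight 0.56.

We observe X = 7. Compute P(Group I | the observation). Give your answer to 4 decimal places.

The responsibility of component k is π_k f_k(x) divided by Σ_j π_j f_j(x).
Poisson probabilities:
  p_I = 0.0139483
  p_II = 0.100207
  p_III = 0.144191
Unnormalised posteriors:
  π_I·p_I = 0.19 × 0.0139483 = 0.00265017
  π_II·p_II = 0.25 × 0.100207 = 0.0250518
  π_III·p_III = 0.56 × 0.144191 = 0.0807468
Marginal: 0.00265017 + 0.0250518 + 0.0807468 = 0.108449
P(Group I | data) ≈ 0.0244

0.0244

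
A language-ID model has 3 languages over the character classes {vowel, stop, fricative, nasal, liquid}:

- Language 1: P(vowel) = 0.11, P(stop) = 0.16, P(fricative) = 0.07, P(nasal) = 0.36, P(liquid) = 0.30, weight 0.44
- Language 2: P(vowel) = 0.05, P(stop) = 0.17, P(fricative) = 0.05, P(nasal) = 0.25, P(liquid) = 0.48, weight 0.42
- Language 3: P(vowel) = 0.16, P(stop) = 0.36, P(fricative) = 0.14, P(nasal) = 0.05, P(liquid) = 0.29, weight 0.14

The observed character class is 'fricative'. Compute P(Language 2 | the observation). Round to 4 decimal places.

Apply Bayes' rule: the posterior for each component is proportional to its prior times its likelihood at x.
Component likelihoods at x = 'fricative':
  p_1 = P(fricative | comp) = 0.07
  p_2 = P(fricative | comp) = 0.05
  p_3 = P(fricative | comp) = 0.14
Weight by the priors:
  π_1·p_1 = 0.44 × 0.07 = 0.0308
  π_2·p_2 = 0.42 × 0.05 = 0.021
  π_3·p_3 = 0.14 × 0.14 = 0.0196
Normaliser: 0.0308 + 0.021 + 0.0196 = 0.0714
Responsibility of Language 2: 0.021 / 0.0714 ≈ 0.2941

0.2941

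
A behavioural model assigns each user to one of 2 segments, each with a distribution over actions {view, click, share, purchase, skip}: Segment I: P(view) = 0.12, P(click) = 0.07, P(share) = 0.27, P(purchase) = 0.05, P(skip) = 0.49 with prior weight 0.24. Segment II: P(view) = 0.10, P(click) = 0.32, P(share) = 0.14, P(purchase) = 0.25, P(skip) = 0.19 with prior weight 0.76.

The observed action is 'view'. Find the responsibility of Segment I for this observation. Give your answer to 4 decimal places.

The responsibility of component k is π_k f_k(x) divided by Σ_j π_j f_j(x).
Categorical probabilities:
  L_I = P(view | comp) = 0.12
  L_II = P(view | comp) = 0.10
Unnormalised posteriors:
  π_I·L_I = 0.24 × 0.12 = 0.0288
  π_II·L_II = 0.76 × 0.1 = 0.076
Sum: 0.0288 + 0.076 = 0.1048
Responsibility of Segment I: 0.0288 / 0.1048 ≈ 0.2748

0.2748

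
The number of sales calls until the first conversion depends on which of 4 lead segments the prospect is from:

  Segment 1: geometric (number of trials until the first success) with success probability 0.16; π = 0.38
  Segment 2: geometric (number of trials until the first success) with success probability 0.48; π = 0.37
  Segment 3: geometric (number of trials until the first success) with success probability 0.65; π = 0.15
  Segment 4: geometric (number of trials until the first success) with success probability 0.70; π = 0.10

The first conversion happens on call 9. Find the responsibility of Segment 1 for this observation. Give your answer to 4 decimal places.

The responsibility of component k is π_k f_k(x) divided by Σ_j π_j f_j(x).
Evaluate each component's likelihood at the observed value:
  L_1 = 0.16·(1−0.16)^8 = 0.16·0.247876 = 0.0396601
  L_2 = 0.48·(1−0.48)^8 = 0.48·0.00534597 = 0.00256607
  L_3 = 0.65·(1−0.65)^8 = 0.65·0.000225188 = 0.000146372
  L_4 = 0.70·(1−0.70)^8 = 0.70·6.561e-05 = 4.5927e-05
Weight by the priors:
  π_1·L_1 = 0.38 × 0.0396601 = 0.0150709
  π_2·L_2 = 0.37 × 0.00256607 = 0.000949445
  π_3·L_3 = 0.15 × 0.000146372 = 2.19558e-05
  π_4·L_4 = 0.10 × 4.5927e-05 = 4.5927e-06
Marginal: 0.0150709 + 0.000949445 + 2.19558e-05 + 4.5927e-06 = 0.0160468
P(Segment 1 | 9) = 0.0150709 / 0.0160468 ≈ 0.9392

0.9392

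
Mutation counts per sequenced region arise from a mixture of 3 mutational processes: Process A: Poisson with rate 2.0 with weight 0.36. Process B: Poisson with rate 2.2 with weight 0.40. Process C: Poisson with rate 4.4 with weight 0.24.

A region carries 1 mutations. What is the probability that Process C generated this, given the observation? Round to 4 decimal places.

0.0624

Apply Bayes' rule: the posterior for each component is proportional to its prior times its likelihood at x.
Poisson probabilities:
  p_A = 0.270671
  p_B = 0.243767
  p_C = 0.0540203
Weight by the priors:
  π_A·p_A = 0.36 × 0.270671 = 0.0974414
  π_B·p_B = 0.40 × 0.243767 = 0.0975068
  π_C·p_C = 0.24 × 0.0540203 = 0.0129649
Marginal: 0.0974414 + 0.0975068 + 0.0129649 = 0.207913
Responsibility of Process C: 0.0129649 / 0.207913 ≈ 0.0624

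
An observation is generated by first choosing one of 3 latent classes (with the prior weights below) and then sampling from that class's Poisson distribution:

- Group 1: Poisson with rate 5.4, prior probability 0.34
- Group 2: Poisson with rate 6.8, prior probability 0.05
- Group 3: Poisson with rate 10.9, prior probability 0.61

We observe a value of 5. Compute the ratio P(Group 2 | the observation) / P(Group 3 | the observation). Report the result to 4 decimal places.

Posterior odds = (π_i f_i(x)) / (π_j f_j(x)); the normalising sum cancels.
Evaluate each component's likelihood at the observed value:
  f_1 = e^(−5.4)·5.4^5/5! = 0.172821
  f_2 = e^(−6.8)·6.8^5/5! = 0.134946
  f_3 = e^(−10.9)·10.9^5/5! = 0.0236669
Odds = (0.05/0.61) × (0.134946/0.0236669) = 0.0819672 × 5.7019 ≈ 0.4674

0.4674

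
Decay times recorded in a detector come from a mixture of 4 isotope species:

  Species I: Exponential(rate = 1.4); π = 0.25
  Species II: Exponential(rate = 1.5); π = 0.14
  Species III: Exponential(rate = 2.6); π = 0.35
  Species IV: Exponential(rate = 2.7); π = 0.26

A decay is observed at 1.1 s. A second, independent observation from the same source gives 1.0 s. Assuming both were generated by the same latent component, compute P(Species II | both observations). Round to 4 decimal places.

0.2410

Posterior ∝ prior × likelihood, so P(k | x) ∝ w_k f_k(x); normalise over all components.
Since both observations come from the same component, the likelihood for component k is f_k(x₁)·f_k(x₂).
  f_I = [0.300134] × [0.345236] = 0.103617
  f_II = [0.288075] × [0.334695] = 0.0964173
  f_III = [0.148899] × [0.193111] = 0.028754
  f_IV = [0.138519] × [0.181455] = 0.0251349
Multiply by the mixture weights:
  w_I·f_I = 0.25 × 0.103617 = 0.0259042
  w_II·f_II = 0.14 × 0.0964173 = 0.0134984
  w_III·f_III = 0.35 × 0.028754 = 0.0100639
  w_IV·f_IV = 0.26 × 0.0251349 = 0.00653508
Marginal: 0.0259042 + 0.0134984 + 0.0100639 + 0.00653508 = 0.0560016
P(Species II | x₁,x₂) ≈ 0.2410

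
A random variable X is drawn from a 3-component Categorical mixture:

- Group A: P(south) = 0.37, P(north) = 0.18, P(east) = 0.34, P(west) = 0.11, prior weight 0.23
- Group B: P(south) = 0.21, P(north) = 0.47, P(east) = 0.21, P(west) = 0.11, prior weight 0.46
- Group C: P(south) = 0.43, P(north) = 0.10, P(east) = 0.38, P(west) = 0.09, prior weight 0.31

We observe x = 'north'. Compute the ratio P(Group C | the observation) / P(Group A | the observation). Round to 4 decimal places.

Since P(k|x) ∝ π_k f_k(x), the posterior odds are π_i f_i(x) / (π_j f_j(x)).
Evaluate each component's likelihood at the observed value:
  p_A = 0.18
  p_B = 0.47
  p_C = 0.1
Odds = (0.31/0.23) × (0.1/0.18) = 1.34783 × 0.555556 ≈ 0.7488

0.7488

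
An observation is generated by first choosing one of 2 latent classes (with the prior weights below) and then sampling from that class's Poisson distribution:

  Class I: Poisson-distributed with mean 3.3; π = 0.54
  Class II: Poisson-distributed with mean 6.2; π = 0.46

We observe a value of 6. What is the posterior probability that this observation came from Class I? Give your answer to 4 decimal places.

0.3266

Posterior ∝ prior × likelihood, so P(k | x) ∝ π_k f_k(x); normalise over all components.
Evaluate each component's likelihood at the observed value:
  L_I = 0.0661575
  L_II = 0.1601
Unnormalised posteriors:
  π_I·L_I = 0.54 × 0.0661575 = 0.0357251
  π_II·L_II = 0.46 × 0.1601 = 0.0736461
Sum: 0.0357251 + 0.0736461 = 0.109371
Responsibility of Class I: 0.0357251 / 0.109371 ≈ 0.3266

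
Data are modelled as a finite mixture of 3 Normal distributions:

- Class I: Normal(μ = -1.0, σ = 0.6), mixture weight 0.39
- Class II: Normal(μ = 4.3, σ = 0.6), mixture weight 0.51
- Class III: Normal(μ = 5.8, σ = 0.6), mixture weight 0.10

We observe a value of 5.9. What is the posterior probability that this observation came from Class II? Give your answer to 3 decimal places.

P(component k | x) = π_k·f_k(x) / marginal(x), where marginal(x) = Σ_j π_j·f_j(x).
Normal densities:
  f_I = 1.27361e-29
  f_II = 0.0189933
  f_III = 0.655733
Weight by the priors:
  π_I·f_I = 0.39 × 1.27361e-29 = 4.96708e-30
  π_II·f_II = 0.51 × 0.0189933 = 0.00968659
  π_III·f_III = 0.10 × 0.655733 = 0.0655733
Sum: 4.96708e-30 + 0.00968659 + 0.0655733 = 0.0752599
P(Class II | 5.9) ≈ 0.129

0.129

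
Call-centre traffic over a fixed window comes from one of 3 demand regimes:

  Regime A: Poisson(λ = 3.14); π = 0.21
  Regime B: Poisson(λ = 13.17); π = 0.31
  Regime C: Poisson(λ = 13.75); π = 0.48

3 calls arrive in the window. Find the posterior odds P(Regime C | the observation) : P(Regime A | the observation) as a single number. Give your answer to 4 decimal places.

The posterior odds equal the prior odds times the likelihood ratio: (w_i/w_j)·(f_i(x)/f_j(x)).
Poisson probabilities:
  f_A = 0.223333
  f_B = 0.000726019
  f_C = 0.000462602
Odds = (0.48/0.21) × (0.000462602/0.223333) = 2.28571 × 0.00207136 ≈ 0.0047

0.0047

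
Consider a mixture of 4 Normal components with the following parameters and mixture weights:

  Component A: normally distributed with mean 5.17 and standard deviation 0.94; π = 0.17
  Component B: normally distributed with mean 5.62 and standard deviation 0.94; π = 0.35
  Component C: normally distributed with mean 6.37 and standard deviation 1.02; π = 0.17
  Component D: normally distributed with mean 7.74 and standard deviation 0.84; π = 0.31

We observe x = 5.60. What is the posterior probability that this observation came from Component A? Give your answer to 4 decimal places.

0.2414

Apply Bayes' rule: the posterior for each component is proportional to its prior times its likelihood at x.
Component likelihoods at x = 5.60:
  p_A = 0.382246
  p_B = 0.424311
  p_C = 0.294146
  p_D = 0.018504
Weight by the priors:
  π_A·p_A = 0.17 × 0.382246 = 0.0649818
  π_B·p_B = 0.35 × 0.424311 = 0.148509
  π_C·p_C = 0.17 × 0.294146 = 0.0500048
  π_D·p_D = 0.31 × 0.018504 = 0.00573625
Marginal: 0.0649818 + 0.148509 + 0.0500048 + 0.00573625 = 0.269232
So the posterior for Component A is 0.0649818 / 0.269232 ≈ 0.2414.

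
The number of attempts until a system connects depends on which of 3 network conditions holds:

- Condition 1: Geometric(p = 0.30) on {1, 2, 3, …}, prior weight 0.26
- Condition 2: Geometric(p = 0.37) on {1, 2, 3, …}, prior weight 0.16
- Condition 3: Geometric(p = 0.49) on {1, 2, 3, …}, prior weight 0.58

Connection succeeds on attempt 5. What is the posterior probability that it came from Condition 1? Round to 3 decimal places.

0.396

P(component k | x) = w_k·f_k(x) / marginal(x), where marginal(x) = Σ_j w_j·f_j(x).
Evaluate each component's likelihood at the observed value:
  p_1 = 0.30·(1−0.30)^4 = 0.30·0.2401 = 0.07203
  p_2 = 0.37·(1−0.37)^4 = 0.37·0.15753 = 0.058286
  p_3 = 0.49·(1−0.49)^4 = 0.49·0.067652 = 0.0331495
Weight by the priors:
  w_1·p_1 = 0.26 × 0.07203 = 0.0187278
  w_2·p_2 = 0.16 × 0.058286 = 0.00932575
  w_3·p_3 = 0.58 × 0.0331495 = 0.0192267
Normaliser: 0.0187278 + 0.00932575 + 0.0192267 = 0.0472803
P(Condition 1 | data) ≈ 0.396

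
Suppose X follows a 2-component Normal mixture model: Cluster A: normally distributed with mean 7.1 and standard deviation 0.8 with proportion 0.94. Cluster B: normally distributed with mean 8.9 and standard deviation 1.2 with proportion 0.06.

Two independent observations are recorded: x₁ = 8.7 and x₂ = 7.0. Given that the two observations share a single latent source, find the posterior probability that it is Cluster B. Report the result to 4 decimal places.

0.0561

P(component k | x) = w_k·f_k(x) / marginal(x), where marginal(x) = Σ_j w_j·f_j(x).
Since both observations come from the same component, the likelihood for component k is f_k(x₁)·f_k(x₂).
  p_A = [(1/(0.8·√(2π)))·exp(−(8.7−7.1)²/(2·0.8²)) = 0.498678·exp(-2.00000) = 0.0674887] × [0.494797] = 0.0333932
  p_B = [(1/(1.2·√(2π)))·exp(−(8.7−8.9)²/(2·1.2²)) = 0.332452·exp(-0.01389) = 0.327866] × [0.0949189] = 0.0311207
Multiply by the mixture weights:
  w_A·p_A = 0.94 × 0.0333932 = 0.0313896
  w_B·p_B = 0.06 × 0.0311207 = 0.00186724
Marginal: 0.0313896 + 0.00186724 = 0.0332569
Responsibility of Cluster B: 0.00186724 / 0.0332569 ≈ 0.0561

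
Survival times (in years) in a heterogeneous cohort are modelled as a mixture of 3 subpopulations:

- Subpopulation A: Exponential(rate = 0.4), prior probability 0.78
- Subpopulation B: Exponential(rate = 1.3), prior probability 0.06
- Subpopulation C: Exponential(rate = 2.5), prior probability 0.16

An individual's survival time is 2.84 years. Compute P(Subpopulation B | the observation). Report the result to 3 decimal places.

By Bayes' theorem, P(k | x) = π_k f_k(x) / Σ_j π_j f_j(x).
Exponential densities:
  L_A = 0.4·e^(−0.4·2.84) = 0.4·e^(−1.1360) = 0.12844
  L_B = 1.3·e^(−1.3·2.84) = 1.3·e^(−3.6920) = 0.0323987
  L_C = 2.5·e^(−2.5·2.84) = 2.5·e^(−7.1000) = 0.00206276
Unnormalised posteriors:
  π_A·L_A = 0.78 × 0.12844 = 0.100183
  π_B·L_B = 0.06 × 0.0323987 = 0.00194392
  π_C·L_C = 0.16 × 0.00206276 = 0.000330042
Evidence: 0.100183 + 0.00194392 + 0.000330042 = 0.102457
P(Subpopulation B | x) = 0.00194392 / 0.102457 ≈ 0.019

0.019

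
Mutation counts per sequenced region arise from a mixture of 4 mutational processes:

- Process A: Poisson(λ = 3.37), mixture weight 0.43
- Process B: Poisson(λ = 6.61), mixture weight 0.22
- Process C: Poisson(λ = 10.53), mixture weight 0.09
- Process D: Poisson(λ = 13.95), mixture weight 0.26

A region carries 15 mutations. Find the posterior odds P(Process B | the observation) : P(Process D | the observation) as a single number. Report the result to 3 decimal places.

0.018

Since P(k|x) ∝ w_k f_k(x), the posterior odds are w_i f_i(x) / (w_j f_j(x)).
Component likelihoods at x = 15 mutations:
  f_A = e^(−3.37)·3.37^15/15! = 2.15962e-06
  f_B = e^(−6.61)·6.61^15/15! = 0.00206936
  f_C = e^(−10.53)·10.53^15/15! = 0.044341
  f_D = e^(−13.95)·13.95^15/15! = 0.0985611
Odds = (0.22/0.26) × (0.00206936/0.0985611) = 0.846154 × 0.0209957 ≈ 0.018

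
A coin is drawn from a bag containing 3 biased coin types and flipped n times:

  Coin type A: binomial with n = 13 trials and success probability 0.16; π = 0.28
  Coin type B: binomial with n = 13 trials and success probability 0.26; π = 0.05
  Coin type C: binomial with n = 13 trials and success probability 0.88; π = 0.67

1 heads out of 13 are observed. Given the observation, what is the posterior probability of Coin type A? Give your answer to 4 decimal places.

The responsibility of component k is P(Z=k) f_k(x) divided by Σ_j P(Z=j) f_j(x).
Component likelihoods at x = 1 heads out of 13:
  f_A = C(13,1)·0.16^1·0.84^12 = 13·0.16·0.12341 = 0.256693
  f_B = C(13,1)·0.26^1·0.74^12 = 13·0.26·0.0269638 = 0.0911375
  f_C = C(13,1)·0.88^1·0.12^12 = 13·0.88·8.9161e-12 = 1.02e-10
Prior × likelihood for each component:
  P(Z=A)·f_A = 0.28 × 0.256693 = 0.0718742
  P(Z=B)·f_B = 0.05 × 0.0911375 = 0.00455688
  P(Z=C)·f_C = 0.67 × 1.02e-10 = 6.83401e-11
Sum: 0.0718742 + 0.00455688 + 6.83401e-11 = 0.076431
Responsibility of Coin type A: 0.0718742 / 0.076431 ≈ 0.9404

0.9404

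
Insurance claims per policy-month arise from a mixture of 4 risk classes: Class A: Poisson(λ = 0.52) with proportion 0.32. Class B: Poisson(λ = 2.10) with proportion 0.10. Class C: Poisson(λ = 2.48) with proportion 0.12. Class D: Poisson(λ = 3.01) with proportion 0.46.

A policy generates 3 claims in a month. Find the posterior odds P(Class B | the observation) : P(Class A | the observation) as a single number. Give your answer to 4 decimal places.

4.2395

The posterior odds equal the prior odds times the likelihood ratio: (P(Z=i)/P(Z=j))·(f_i(x)/f_j(x)).
Component likelihoods at x = 3 claims:
  L_A = 0.0139324
  L_B = 0.189011
  L_C = 0.212889
  L_D = 0.224038
Posterior odds = (P(Z=B)·L_B) / (P(Z=A)·L_A) = (0.10·0.189011) / (0.32·0.0139324) = 0.0189011 / 0.00445837 ≈ 4.2395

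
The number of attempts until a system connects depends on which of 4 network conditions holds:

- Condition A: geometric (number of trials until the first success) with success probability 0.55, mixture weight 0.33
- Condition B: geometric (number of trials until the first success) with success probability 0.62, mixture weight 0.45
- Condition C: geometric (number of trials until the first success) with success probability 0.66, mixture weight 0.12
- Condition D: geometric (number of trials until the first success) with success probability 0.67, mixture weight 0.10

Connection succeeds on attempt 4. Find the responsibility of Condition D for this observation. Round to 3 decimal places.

0.064

By Bayes' theorem, P(k | x) = π_k f_k(x) / Σ_j π_j f_j(x).
Geometric probabilities:
  p_A = 0.55·(1−0.55)^3 = 0.55·0.091125 = 0.0501187
  p_B = 0.62·(1−0.62)^3 = 0.62·0.054872 = 0.0340206
  p_C = 0.66·(1−0.66)^3 = 0.66·0.039304 = 0.0259406
  p_D = 0.67·(1−0.67)^3 = 0.67·0.035937 = 0.0240778
Multiply by the mixture weights:
  π_A·p_A = 0.33 × 0.0501187 = 0.0165392
  π_B·p_B = 0.45 × 0.0340206 = 0.0153093
  π_C·p_C = 0.12 × 0.0259406 = 0.00311288
  π_D·p_D = 0.10 × 0.0240778 = 0.00240778
Evidence: 0.0165392 + 0.0153093 + 0.00311288 + 0.00240778 = 0.0373691
Responsibility of Condition D: 0.00240778 / 0.0373691 ≈ 0.064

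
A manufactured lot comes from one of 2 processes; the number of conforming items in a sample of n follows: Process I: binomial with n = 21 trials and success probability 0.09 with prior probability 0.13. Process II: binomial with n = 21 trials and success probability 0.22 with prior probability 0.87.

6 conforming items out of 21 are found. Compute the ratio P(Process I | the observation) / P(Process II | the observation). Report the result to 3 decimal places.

0.007

Since P(k|x) ∝ π_k f_k(x), the posterior odds are π_i f_i(x) / (π_j f_j(x)).
Binomial probabilities:
  p_I = C(21,6)·0.09^6·0.91^15 = 54264·5.31441e-07·0.243008 = 0.0070079
  p_II = C(21,6)·0.22^6·0.78^15 = 54264·0.00011338·0.0240668 = 0.14807
0.000911027 / 0.128821 ≈ 0.007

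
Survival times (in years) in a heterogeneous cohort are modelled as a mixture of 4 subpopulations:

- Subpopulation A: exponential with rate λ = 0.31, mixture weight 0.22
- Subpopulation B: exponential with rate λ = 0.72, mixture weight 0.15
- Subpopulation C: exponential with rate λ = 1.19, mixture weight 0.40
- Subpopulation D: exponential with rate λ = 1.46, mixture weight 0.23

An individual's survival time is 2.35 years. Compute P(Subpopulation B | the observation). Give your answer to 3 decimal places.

Posterior ∝ prior × likelihood, so P(k | x) ∝ π_k f_k(x); normalise over all components.
Evaluate each component's likelihood at the observed value:
  f_A = 0.149616
  f_B = 0.132589
  f_C = 0.0726177
  f_D = 0.0472377
Prior × likelihood for each component:
  π_A·f_A = 0.22 × 0.149616 = 0.0329155
  π_B·f_B = 0.15 × 0.132589 = 0.0198883
  π_C·f_C = 0.40 × 0.0726177 = 0.0290471
  π_D·f_D = 0.23 × 0.0472377 = 0.0108647
Denominator: 0.0329155 + 0.0198883 + 0.0290471 + 0.0108647 = 0.0927156
Responsibility of Subpopulation B: 0.0198883 / 0.0927156 ≈ 0.215

0.215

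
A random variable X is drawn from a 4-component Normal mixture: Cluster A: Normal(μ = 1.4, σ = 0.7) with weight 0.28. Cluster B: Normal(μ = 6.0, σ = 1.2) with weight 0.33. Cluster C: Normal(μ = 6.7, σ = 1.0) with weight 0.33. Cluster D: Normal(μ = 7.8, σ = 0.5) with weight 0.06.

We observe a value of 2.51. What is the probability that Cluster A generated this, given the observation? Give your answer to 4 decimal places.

0.9656

By Bayes' theorem, P(k | x) = w_k f_k(x) / Σ_j w_j f_j(x).
Evaluate each component's likelihood at the observed value:
  f_A = 0.162105
  f_B = 0.00484184
  f_C = 6.14683e-05
  f_D = 3.93785e-25
Multiply by the mixture weights:
  w_A·f_A = 0.28 × 0.162105 = 0.0453895
  w_B·f_B = 0.33 × 0.00484184 = 0.00159781
  w_C·f_C = 0.33 × 6.14683e-05 = 2.02845e-05
  w_D·f_D = 0.06 × 3.93785e-25 = 2.36271e-26
Normaliser: 0.0453895 + 0.00159781 + 2.02845e-05 + 2.36271e-26 = 0.0470076
Responsibility of Cluster A: 0.0453895 / 0.0470076 ≈ 0.9656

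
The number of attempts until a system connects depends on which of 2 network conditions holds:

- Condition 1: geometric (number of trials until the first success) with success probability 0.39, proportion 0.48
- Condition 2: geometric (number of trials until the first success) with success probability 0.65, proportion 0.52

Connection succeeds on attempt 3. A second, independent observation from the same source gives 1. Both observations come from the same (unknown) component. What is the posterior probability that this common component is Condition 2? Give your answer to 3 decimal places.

By Bayes' theorem, P(k | x) = π_k f_k(x) / Σ_j π_j f_j(x).
Since both observations come from the same component, the likelihood for component k is f_k(x₁)·f_k(x₂).
  p_1 = [0.145119] × [0.39] = 0.0565964
  p_2 = [0.079625] × [0.65] = 0.0517562
Unnormalised posteriors:
  π_1·p_1 = 0.48 × 0.0565964 = 0.0271663
  π_2·p_2 = 0.52 × 0.0517562 = 0.0269132
Sum: 0.0271663 + 0.0269132 = 0.0540795
So the posterior for Condition 2 is 0.0269132 / 0.0540795 ≈ 0.498.

0.498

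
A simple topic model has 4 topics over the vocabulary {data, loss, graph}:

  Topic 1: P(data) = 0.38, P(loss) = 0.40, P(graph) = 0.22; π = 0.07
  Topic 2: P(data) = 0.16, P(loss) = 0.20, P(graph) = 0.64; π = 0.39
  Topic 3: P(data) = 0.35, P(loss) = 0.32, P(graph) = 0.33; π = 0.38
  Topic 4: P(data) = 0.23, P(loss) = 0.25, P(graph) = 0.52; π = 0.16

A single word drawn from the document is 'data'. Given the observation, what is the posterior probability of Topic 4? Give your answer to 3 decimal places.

The responsibility of component k is P(Z=k) f_k(x) divided by Σ_j P(Z=j) f_j(x).
Categorical probabilities:
  p_1 = P(data | comp) = 0.38
  p_2 = P(data | comp) = 0.16
  p_3 = P(data | comp) = 0.35
  p_4 = P(data | comp) = 0.23
Unnormalised posteriors:
  P(Z=1)·p_1 = 0.07 × 0.38 = 0.0266
  P(Z=2)·p_2 = 0.39 × 0.16 = 0.0624
  P(Z=3)·p_3 = 0.38 × 0.35 = 0.133
  P(Z=4)·p_4 = 0.16 × 0.23 = 0.0368
Evidence: 0.0266 + 0.0624 + 0.133 + 0.0368 = 0.2588
P(Topic 4 | the observation) ≈ 0.142

0.142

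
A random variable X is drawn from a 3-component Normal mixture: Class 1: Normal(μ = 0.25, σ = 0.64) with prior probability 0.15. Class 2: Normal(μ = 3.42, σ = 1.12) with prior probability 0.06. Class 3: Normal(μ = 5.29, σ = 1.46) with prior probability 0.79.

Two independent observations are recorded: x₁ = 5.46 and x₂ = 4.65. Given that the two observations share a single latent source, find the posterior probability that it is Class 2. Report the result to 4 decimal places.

Posterior ∝ prior × likelihood, so P(k | x) ∝ π_k f_k(x); normalise over all components.
Since both observations come from the same component, the likelihood for component k is f_k(x₁)·f_k(x₂).
  L_1 = [2.53765e-15] × [3.39727e-11] = 8.62107e-26
  L_2 = [0.0678085] × [0.194893] = 0.0132154
  L_3 = [0.271402] × [0.248217] = 0.0673665
Multiply by the mixture weights:
  π_1·L_1 = 0.15 × 8.62107e-26 = 1.29316e-26
  π_2·L_2 = 0.06 × 0.0132154 = 0.000792924
  π_3·L_3 = 0.79 × 0.0673665 = 0.0532196
Evidence: 1.29316e-26 + 0.000792924 + 0.0532196 = 0.0540125
So the posterior for Class 2 is 0.000792924 / 0.0540125 ≈ 0.0147.

0.0147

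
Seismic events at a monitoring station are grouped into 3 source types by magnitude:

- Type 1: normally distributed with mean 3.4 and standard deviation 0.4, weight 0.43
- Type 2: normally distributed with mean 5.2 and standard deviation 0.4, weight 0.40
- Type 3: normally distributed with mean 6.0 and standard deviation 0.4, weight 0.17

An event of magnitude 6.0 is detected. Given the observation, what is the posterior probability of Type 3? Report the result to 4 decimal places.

0.7585

The responsibility of component k is π_k f_k(x) divided by Σ_j π_j f_j(x).
Evaluate each component's likelihood at the observed value:
  L_1 = (1/(0.4·√(2π)))·exp(−(6.0−3.4)²/(2·0.4²)) = 0.997356·exp(-21.12500) = 6.67389e-10
  L_2 = (1/(0.4·√(2π)))·exp(−(6.0−5.2)²/(2·0.4²)) = 0.997356·exp(-2.00000) = 0.134977
  L_3 = (1/(0.4·√(2π)))·exp(−(6.0−6.0)²/(2·0.4²)) = 0.997356·exp(-0.00000) = 0.997356
Multiply by the mixture weights:
  π_1·L_1 = 0.43 × 6.67389e-10 = 2.86977e-10
  π_2·L_2 = 0.40 × 0.134977 = 0.053991
  π_3·L_3 = 0.17 × 0.997356 = 0.16955
Marginal: 2.86977e-10 + 0.053991 + 0.16955 = 0.223541
So the posterior for Type 3 is 0.16955 / 0.223541 ≈ 0.7585.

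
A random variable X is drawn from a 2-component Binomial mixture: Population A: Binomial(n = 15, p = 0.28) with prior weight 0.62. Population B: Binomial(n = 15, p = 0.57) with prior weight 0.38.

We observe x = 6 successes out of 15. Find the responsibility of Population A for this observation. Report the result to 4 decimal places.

0.7034

Posterior ∝ prior × likelihood, so P(k | x) ∝ w_k f_k(x); normalise over all components.
Evaluate each component's likelihood at the observed value:
  p_A = C(15,6)·0.28^6·0.72^9 = 5005·0.00048189·0.0519987 = 0.125414
  p_B = C(15,6)·0.57^6·0.43^9 = 5005·0.0342964·0.000502593 = 0.0862719
Unnormalised posteriors:
  w_A·p_A = 0.62 × 0.125414 = 0.0777565
  w_B·p_B = 0.38 × 0.0862719 = 0.0327833
Evidence: 0.0777565 + 0.0327833 = 0.11054
Responsibility of Population A: 0.0777565 / 0.11054 ≈ 0.7034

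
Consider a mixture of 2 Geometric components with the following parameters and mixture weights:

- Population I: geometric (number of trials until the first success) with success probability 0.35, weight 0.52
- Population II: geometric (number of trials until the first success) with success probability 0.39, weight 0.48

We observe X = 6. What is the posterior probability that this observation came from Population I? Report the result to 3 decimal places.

Apply Bayes' rule: the posterior for each component is proportional to its prior times its likelihood at x.
Evaluate each component's likelihood at the observed value:
  f_I = 0.35·(1−0.35)^5 = 0.35·0.116029 = 0.0406102
  f_II = 0.39·(1−0.39)^5 = 0.39·0.0844596 = 0.0329393
Weight by the priors:
  P(Z=I)·f_I = 0.52 × 0.0406102 = 0.0211173
  P(Z=II)·f_II = 0.48 × 0.0329393 = 0.0158108
Marginal: 0.0211173 + 0.0158108 = 0.0369281
So the posterior for Population I is 0.0211173 / 0.0369281 ≈ 0.572.

0.572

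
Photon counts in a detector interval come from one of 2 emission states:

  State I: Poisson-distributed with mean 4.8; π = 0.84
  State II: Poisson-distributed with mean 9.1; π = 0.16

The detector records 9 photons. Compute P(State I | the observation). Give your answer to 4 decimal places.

By Bayes' theorem, P(k | x) = π_k f_k(x) / Σ_j π_j f_j(x).
Evaluate each component's likelihood at the observed value:
  L_I = 0.0306757
  L_II = 0.131683
Prior × likelihood for each component:
  π_I·L_I = 0.84 × 0.0306757 = 0.0257676
  π_II·L_II = 0.16 × 0.131683 = 0.0210693
Denominator: 0.0257676 + 0.0210693 = 0.0468369
P(State I | x) = 0.0257676 / 0.0468369 ≈ 0.5502

0.5502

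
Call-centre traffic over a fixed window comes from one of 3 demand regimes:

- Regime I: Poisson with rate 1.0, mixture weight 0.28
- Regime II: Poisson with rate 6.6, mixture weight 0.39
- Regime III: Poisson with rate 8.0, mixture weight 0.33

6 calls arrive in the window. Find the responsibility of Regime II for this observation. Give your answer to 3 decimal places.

0.601

P(component k | x) = π_k·f_k(x) / marginal(x), where marginal(x) = Σ_j π_j·f_j(x).
Component likelihoods at x = 6 calls:
  p_I = 0.000510944
  p_II = 0.156166
  p_III = 0.122138
Unnormalised posteriors:
  π_I·p_I = 0.28 × 0.000510944 = 0.000143064
  π_II·p_II = 0.39 × 0.156166 = 0.0609049
  π_III·p_III = 0.33 × 0.122138 = 0.0403056
Evidence: 0.000143064 + 0.0609049 + 0.0403056 = 0.101354
Responsibility of Regime II: 0.0609049 / 0.101354 ≈ 0.601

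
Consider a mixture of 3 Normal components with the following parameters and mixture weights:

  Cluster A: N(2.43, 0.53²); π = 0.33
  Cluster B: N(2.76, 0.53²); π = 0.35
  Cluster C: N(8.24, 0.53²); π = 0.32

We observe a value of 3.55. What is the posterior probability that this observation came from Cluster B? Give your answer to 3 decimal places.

Apply Bayes' rule: the posterior for each component is proportional to its prior times its likelihood at x.
Evaluate each component's likelihood at the observed value:
  f_A = 0.0807108
  f_B = 0.247844
  f_C = 7.46011e-18
Weight by the priors:
  π_A·f_A = 0.33 × 0.0807108 = 0.0266346
  π_B·f_B = 0.35 × 0.247844 = 0.0867456
  π_C·f_C = 0.32 × 7.46011e-18 = 2.38723e-18
Marginal: 0.0266346 + 0.0867456 + 2.38723e-18 = 0.11338
P(Cluster B | 3.55) ≈ 0.765

0.765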